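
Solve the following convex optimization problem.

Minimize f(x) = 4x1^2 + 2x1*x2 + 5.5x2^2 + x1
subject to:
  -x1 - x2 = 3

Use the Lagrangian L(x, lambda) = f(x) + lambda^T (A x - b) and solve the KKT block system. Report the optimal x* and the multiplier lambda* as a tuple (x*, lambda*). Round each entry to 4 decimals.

Form the Lagrangian:
  L(x, lambda) = (1/2) x^T Q x + c^T x + lambda^T (A x - b)
Stationarity (grad_x L = 0): Q x + c + A^T lambda = 0.
Primal feasibility: A x = b.

This gives the KKT block system:
  [ Q   A^T ] [ x     ]   [-c ]
  [ A    0  ] [ lambda ] = [ b ]

Solving the linear system:
  x*      = (-1.8667, -1.1333)
  lambda* = (-16.2)
  f(x*)   = 23.3667

x* = (-1.8667, -1.1333), lambda* = (-16.2)


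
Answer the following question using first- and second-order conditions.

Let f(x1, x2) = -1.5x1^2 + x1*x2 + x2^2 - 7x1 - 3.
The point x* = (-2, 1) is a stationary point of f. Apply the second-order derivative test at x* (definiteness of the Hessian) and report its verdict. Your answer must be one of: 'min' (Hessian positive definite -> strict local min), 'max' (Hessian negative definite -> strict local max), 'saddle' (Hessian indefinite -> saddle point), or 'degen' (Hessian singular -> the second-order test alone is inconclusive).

Compute the Hessian H = grad^2 f:
  H = [[-3, 1], [1, 2]]
Verify stationarity: grad f(x*) = H x* + g = (0, 0).
Eigenvalues of H: -3.1926, 2.1926.
Eigenvalues have mixed signs, so H is indefinite -> x* is a saddle point.

saddle


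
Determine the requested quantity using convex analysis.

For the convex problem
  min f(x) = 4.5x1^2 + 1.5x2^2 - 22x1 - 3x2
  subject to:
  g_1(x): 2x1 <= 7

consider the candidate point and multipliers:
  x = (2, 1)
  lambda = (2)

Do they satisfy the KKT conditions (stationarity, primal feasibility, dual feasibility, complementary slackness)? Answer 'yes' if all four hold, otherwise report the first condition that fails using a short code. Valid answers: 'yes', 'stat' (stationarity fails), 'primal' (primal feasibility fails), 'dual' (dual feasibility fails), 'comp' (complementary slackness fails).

Gradient of f: grad f(x) = Q x + c = (-4, 0)
Constraint values g_i(x) = a_i^T x - b_i:
  g_1((2, 1)) = -3
Stationarity residual: grad f(x) + sum_i lambda_i a_i = (0, 0)
  -> stationarity OK
Primal feasibility (all g_i <= 0): OK
Dual feasibility (all lambda_i >= 0): OK
Complementary slackness (lambda_i * g_i(x) = 0 for all i): FAILS

Verdict: the first failing condition is complementary_slackness -> comp.

comp


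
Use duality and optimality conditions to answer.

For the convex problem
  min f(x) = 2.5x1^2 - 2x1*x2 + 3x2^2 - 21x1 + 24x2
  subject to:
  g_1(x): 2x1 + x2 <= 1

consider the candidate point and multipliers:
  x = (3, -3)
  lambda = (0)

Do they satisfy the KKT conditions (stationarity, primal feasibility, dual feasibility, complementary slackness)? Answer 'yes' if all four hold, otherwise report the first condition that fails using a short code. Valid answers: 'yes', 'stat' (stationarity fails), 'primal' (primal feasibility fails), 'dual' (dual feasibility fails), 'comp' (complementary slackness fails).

Gradient of f: grad f(x) = Q x + c = (0, 0)
Constraint values g_i(x) = a_i^T x - b_i:
  g_1((3, -3)) = 2
Stationarity residual: grad f(x) + sum_i lambda_i a_i = (0, 0)
  -> stationarity OK
Primal feasibility (all g_i <= 0): FAILS
Dual feasibility (all lambda_i >= 0): OK
Complementary slackness (lambda_i * g_i(x) = 0 for all i): OK

Verdict: the first failing condition is primal_feasibility -> primal.

primal


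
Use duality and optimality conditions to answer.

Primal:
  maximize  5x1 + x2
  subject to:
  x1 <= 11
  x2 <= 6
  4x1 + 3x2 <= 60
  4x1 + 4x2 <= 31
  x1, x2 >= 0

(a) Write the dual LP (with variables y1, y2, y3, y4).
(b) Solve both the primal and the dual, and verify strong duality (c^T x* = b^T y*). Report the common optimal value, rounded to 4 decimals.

The standard primal-dual pair for 'max c^T x s.t. A x <= b, x >= 0' is:
  Dual:  min b^T y  s.t.  A^T y >= c,  y >= 0.

So the dual LP is:
  minimize  11y1 + 6y2 + 60y3 + 31y4
  subject to:
    y1 + 4y3 + 4y4 >= 5
    y2 + 3y3 + 4y4 >= 1
    y1, y2, y3, y4 >= 0

Solving the primal: x* = (7.75, 0).
  primal value c^T x* = 38.75.
Solving the dual: y* = (0, 0, 0, 1.25).
  dual value b^T y* = 38.75.
Strong duality: c^T x* = b^T y*. Confirmed.

38.75


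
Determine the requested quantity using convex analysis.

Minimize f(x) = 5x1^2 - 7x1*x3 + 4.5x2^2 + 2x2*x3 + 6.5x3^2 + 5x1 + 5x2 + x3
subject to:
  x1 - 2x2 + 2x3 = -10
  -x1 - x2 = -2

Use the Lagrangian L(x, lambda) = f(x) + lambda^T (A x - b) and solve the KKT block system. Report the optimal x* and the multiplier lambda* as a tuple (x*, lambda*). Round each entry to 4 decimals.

Form the Lagrangian:
  L(x, lambda) = (1/2) x^T Q x + c^T x + lambda^T (A x - b)
Stationarity (grad_x L = 0): Q x + c + A^T lambda = 0.
Primal feasibility: A x = b.

This gives the KKT block system:
  [ Q   A^T ] [ x     ]   [-c ]
  [ A    0  ] [ lambda ] = [ b ]

Solving the linear system:
  x*      = (-0.7973, 2.7973, -1.804)
  lambda* = (5.6379, 15.2924)
  f(x*)   = 47.5797

x* = (-0.7973, 2.7973, -1.804), lambda* = (5.6379, 15.2924)


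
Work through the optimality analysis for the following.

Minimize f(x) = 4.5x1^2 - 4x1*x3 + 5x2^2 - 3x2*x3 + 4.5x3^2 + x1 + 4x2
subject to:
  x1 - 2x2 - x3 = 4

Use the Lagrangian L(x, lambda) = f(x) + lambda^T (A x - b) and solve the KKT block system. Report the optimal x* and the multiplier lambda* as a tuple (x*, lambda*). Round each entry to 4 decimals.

Form the Lagrangian:
  L(x, lambda) = (1/2) x^T Q x + c^T x + lambda^T (A x - b)
Stationarity (grad_x L = 0): Q x + c + A^T lambda = 0.
Primal feasibility: A x = b.

This gives the KKT block system:
  [ Q   A^T ] [ x     ]   [-c ]
  [ A    0  ] [ lambda ] = [ b ]

Solving the linear system:
  x*      = (-0.1022, -1.5401, -1.0219)
  lambda* = (-4.1679)
  f(x*)   = 5.2044

x* = (-0.1022, -1.5401, -1.0219), lambda* = (-4.1679)


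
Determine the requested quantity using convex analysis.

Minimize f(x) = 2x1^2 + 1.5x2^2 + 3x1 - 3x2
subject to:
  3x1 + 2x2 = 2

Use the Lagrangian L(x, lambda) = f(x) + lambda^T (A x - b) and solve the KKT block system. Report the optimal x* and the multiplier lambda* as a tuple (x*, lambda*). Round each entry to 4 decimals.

Form the Lagrangian:
  L(x, lambda) = (1/2) x^T Q x + c^T x + lambda^T (A x - b)
Stationarity (grad_x L = 0): Q x + c + A^T lambda = 0.
Primal feasibility: A x = b.

This gives the KKT block system:
  [ Q   A^T ] [ x     ]   [-c ]
  [ A    0  ] [ lambda ] = [ b ]

Solving the linear system:
  x*      = (-0.2791, 1.4186)
  lambda* = (-0.6279)
  f(x*)   = -1.9186

x* = (-0.2791, 1.4186), lambda* = (-0.6279)


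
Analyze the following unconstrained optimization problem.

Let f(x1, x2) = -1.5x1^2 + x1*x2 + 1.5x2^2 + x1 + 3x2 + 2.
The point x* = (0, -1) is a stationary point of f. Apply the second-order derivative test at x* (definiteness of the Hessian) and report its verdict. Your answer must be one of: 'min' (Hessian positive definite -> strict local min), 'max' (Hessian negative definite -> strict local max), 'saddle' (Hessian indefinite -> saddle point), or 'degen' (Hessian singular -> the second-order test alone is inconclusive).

Compute the Hessian H = grad^2 f:
  H = [[-3, 1], [1, 3]]
Verify stationarity: grad f(x*) = H x* + g = (0, 0).
Eigenvalues of H: -3.1623, 3.1623.
Eigenvalues have mixed signs, so H is indefinite -> x* is a saddle point.

saddle


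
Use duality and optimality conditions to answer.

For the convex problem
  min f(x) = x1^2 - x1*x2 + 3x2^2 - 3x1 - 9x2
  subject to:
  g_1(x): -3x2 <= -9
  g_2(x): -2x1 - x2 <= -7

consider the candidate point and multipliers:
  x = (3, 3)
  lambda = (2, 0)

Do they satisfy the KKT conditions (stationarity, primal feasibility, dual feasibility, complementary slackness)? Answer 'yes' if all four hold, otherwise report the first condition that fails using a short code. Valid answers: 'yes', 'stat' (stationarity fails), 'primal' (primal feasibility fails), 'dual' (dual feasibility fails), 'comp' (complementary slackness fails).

Gradient of f: grad f(x) = Q x + c = (0, 6)
Constraint values g_i(x) = a_i^T x - b_i:
  g_1((3, 3)) = 0
  g_2((3, 3)) = -2
Stationarity residual: grad f(x) + sum_i lambda_i a_i = (0, 0)
  -> stationarity OK
Primal feasibility (all g_i <= 0): OK
Dual feasibility (all lambda_i >= 0): OK
Complementary slackness (lambda_i * g_i(x) = 0 for all i): OK

Verdict: yes, KKT holds.

yes


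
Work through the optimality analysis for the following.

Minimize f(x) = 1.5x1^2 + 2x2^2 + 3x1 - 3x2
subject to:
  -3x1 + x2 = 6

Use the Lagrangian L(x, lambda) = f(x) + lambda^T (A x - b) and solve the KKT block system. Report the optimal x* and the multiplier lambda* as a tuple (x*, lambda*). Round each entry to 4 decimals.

Form the Lagrangian:
  L(x, lambda) = (1/2) x^T Q x + c^T x + lambda^T (A x - b)
Stationarity (grad_x L = 0): Q x + c + A^T lambda = 0.
Primal feasibility: A x = b.

This gives the KKT block system:
  [ Q   A^T ] [ x     ]   [-c ]
  [ A    0  ] [ lambda ] = [ b ]

Solving the linear system:
  x*      = (-1.6923, 0.9231)
  lambda* = (-0.6923)
  f(x*)   = -1.8462

x* = (-1.6923, 0.9231), lambda* = (-0.6923)


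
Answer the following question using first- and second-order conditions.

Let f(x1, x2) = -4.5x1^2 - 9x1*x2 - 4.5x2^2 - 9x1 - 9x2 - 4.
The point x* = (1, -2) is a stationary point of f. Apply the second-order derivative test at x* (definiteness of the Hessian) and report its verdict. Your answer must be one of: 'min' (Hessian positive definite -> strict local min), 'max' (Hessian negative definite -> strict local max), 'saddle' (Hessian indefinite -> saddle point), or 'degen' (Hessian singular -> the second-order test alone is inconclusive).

Compute the Hessian H = grad^2 f:
  H = [[-9, -9], [-9, -9]]
Verify stationarity: grad f(x*) = H x* + g = (0, 0).
Eigenvalues of H: -18, 0.
H has a zero eigenvalue (singular; negative semidefinite but not definite), so H is neither positive definite, negative definite, nor indefinite. The second-order test alone is inconclusive -> degen.
(Indeed, f is constant along the null direction of H through x*, so x* is not a strict local extremum.)

degen


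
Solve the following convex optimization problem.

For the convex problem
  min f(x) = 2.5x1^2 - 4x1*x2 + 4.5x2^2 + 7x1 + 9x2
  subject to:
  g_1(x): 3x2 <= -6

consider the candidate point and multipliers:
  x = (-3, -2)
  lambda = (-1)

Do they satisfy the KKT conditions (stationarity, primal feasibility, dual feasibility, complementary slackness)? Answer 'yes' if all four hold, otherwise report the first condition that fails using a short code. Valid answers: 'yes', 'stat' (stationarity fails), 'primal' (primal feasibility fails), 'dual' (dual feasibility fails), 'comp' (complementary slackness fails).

Gradient of f: grad f(x) = Q x + c = (0, 3)
Constraint values g_i(x) = a_i^T x - b_i:
  g_1((-3, -2)) = 0
Stationarity residual: grad f(x) + sum_i lambda_i a_i = (0, 0)
  -> stationarity OK
Primal feasibility (all g_i <= 0): OK
Dual feasibility (all lambda_i >= 0): FAILS
Complementary slackness (lambda_i * g_i(x) = 0 for all i): OK

Verdict: the first failing condition is dual_feasibility -> dual.

dual


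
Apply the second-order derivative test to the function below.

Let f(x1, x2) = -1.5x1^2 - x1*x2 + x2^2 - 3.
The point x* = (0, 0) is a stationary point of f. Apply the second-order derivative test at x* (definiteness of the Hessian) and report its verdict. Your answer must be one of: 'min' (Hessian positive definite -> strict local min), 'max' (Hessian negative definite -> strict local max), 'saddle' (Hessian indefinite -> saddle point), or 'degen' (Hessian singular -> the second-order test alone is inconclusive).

Compute the Hessian H = grad^2 f:
  H = [[-3, -1], [-1, 2]]
Verify stationarity: grad f(x*) = H x* + g = (0, 0).
Eigenvalues of H: -3.1926, 2.1926.
Eigenvalues have mixed signs, so H is indefinite -> x* is a saddle point.

saddle


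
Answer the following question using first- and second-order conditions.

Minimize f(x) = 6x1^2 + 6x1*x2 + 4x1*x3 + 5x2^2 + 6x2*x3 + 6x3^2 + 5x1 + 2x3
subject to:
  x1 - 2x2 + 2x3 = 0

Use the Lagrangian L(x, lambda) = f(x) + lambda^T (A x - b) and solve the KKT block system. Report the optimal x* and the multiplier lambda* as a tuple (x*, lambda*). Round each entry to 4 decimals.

Form the Lagrangian:
  L(x, lambda) = (1/2) x^T Q x + c^T x + lambda^T (A x - b)
Stationarity (grad_x L = 0): Q x + c + A^T lambda = 0.
Primal feasibility: A x = b.

This gives the KKT block system:
  [ Q   A^T ] [ x     ]   [-c ]
  [ A    0  ] [ lambda ] = [ b ]

Solving the linear system:
  x*      = (-0.3592, -0.0483, 0.1314)
  lambda* = (-0.9249)
  f(x*)   = -0.7668

x* = (-0.3592, -0.0483, 0.1314), lambda* = (-0.9249)


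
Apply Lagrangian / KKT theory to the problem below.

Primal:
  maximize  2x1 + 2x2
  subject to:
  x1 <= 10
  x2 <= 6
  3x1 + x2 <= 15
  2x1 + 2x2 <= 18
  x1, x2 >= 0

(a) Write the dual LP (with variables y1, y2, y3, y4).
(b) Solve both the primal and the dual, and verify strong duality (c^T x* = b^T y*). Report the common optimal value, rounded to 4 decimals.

The standard primal-dual pair for 'max c^T x s.t. A x <= b, x >= 0' is:
  Dual:  min b^T y  s.t.  A^T y >= c,  y >= 0.

So the dual LP is:
  minimize  10y1 + 6y2 + 15y3 + 18y4
  subject to:
    y1 + 3y3 + 2y4 >= 2
    y2 + y3 + 2y4 >= 2
    y1, y2, y3, y4 >= 0

Solving the primal: x* = (3, 6).
  primal value c^T x* = 18.
Solving the dual: y* = (0, 1.3333, 0.6667, 0).
  dual value b^T y* = 18.
Strong duality: c^T x* = b^T y*. Confirmed.

18


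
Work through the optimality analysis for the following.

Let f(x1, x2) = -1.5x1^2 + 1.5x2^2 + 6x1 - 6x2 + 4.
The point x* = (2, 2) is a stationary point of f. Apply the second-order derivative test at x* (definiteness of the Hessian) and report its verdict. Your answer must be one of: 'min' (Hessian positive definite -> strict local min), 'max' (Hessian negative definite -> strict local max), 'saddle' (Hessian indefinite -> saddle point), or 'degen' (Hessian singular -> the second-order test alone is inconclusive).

Compute the Hessian H = grad^2 f:
  H = [[-3, 0], [0, 3]]
Verify stationarity: grad f(x*) = H x* + g = (0, 0).
Eigenvalues of H: -3, 3.
Eigenvalues have mixed signs, so H is indefinite -> x* is a saddle point.

saddle


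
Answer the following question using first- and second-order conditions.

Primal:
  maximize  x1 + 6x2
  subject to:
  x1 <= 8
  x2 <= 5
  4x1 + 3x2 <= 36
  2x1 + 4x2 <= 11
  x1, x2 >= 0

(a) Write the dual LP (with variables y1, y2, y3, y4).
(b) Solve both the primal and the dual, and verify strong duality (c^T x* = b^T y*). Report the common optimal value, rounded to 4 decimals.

The standard primal-dual pair for 'max c^T x s.t. A x <= b, x >= 0' is:
  Dual:  min b^T y  s.t.  A^T y >= c,  y >= 0.

So the dual LP is:
  minimize  8y1 + 5y2 + 36y3 + 11y4
  subject to:
    y1 + 4y3 + 2y4 >= 1
    y2 + 3y3 + 4y4 >= 6
    y1, y2, y3, y4 >= 0

Solving the primal: x* = (0, 2.75).
  primal value c^T x* = 16.5.
Solving the dual: y* = (0, 0, 0, 1.5).
  dual value b^T y* = 16.5.
Strong duality: c^T x* = b^T y*. Confirmed.

16.5


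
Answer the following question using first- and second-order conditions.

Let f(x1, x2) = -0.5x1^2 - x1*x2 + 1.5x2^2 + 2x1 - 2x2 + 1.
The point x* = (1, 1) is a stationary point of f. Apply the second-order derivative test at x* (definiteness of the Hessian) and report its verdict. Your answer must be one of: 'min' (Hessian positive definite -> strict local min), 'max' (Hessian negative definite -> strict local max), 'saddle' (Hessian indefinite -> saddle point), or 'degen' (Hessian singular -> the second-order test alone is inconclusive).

Compute the Hessian H = grad^2 f:
  H = [[-1, -1], [-1, 3]]
Verify stationarity: grad f(x*) = H x* + g = (0, 0).
Eigenvalues of H: -1.2361, 3.2361.
Eigenvalues have mixed signs, so H is indefinite -> x* is a saddle point.

saddle


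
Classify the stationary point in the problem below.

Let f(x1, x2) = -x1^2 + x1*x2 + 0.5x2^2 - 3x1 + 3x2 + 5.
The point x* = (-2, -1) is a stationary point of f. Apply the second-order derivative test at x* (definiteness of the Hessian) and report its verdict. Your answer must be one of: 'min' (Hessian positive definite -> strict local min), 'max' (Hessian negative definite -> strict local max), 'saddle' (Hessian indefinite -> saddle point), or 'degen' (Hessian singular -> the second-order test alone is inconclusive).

Compute the Hessian H = grad^2 f:
  H = [[-2, 1], [1, 1]]
Verify stationarity: grad f(x*) = H x* + g = (0, 0).
Eigenvalues of H: -2.3028, 1.3028.
Eigenvalues have mixed signs, so H is indefinite -> x* is a saddle point.

saddle


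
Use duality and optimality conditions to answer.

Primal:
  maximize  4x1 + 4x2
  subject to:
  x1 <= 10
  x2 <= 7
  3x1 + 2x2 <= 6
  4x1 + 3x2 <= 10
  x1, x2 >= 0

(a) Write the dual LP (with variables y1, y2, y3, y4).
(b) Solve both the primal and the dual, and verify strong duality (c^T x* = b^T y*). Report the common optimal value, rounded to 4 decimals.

The standard primal-dual pair for 'max c^T x s.t. A x <= b, x >= 0' is:
  Dual:  min b^T y  s.t.  A^T y >= c,  y >= 0.

So the dual LP is:
  minimize  10y1 + 7y2 + 6y3 + 10y4
  subject to:
    y1 + 3y3 + 4y4 >= 4
    y2 + 2y3 + 3y4 >= 4
    y1, y2, y3, y4 >= 0

Solving the primal: x* = (0, 3).
  primal value c^T x* = 12.
Solving the dual: y* = (0, 0, 2, 0).
  dual value b^T y* = 12.
Strong duality: c^T x* = b^T y*. Confirmed.

12


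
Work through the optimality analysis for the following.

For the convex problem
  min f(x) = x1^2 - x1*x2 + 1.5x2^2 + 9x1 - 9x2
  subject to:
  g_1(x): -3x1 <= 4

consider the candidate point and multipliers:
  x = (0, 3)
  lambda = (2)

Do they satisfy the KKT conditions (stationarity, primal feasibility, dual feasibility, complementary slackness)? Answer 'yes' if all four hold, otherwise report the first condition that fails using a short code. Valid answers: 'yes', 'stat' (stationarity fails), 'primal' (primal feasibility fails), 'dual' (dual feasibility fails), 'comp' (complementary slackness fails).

Gradient of f: grad f(x) = Q x + c = (6, 0)
Constraint values g_i(x) = a_i^T x - b_i:
  g_1((0, 3)) = -4
Stationarity residual: grad f(x) + sum_i lambda_i a_i = (0, 0)
  -> stationarity OK
Primal feasibility (all g_i <= 0): OK
Dual feasibility (all lambda_i >= 0): OK
Complementary slackness (lambda_i * g_i(x) = 0 for all i): FAILS

Verdict: the first failing condition is complementary_slackness -> comp.

comp


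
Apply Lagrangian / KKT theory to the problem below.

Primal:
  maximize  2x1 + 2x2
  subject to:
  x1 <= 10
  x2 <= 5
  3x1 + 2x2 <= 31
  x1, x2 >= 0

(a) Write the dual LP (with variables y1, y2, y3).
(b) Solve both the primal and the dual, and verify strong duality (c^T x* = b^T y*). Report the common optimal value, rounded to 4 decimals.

The standard primal-dual pair for 'max c^T x s.t. A x <= b, x >= 0' is:
  Dual:  min b^T y  s.t.  A^T y >= c,  y >= 0.

So the dual LP is:
  minimize  10y1 + 5y2 + 31y3
  subject to:
    y1 + 3y3 >= 2
    y2 + 2y3 >= 2
    y1, y2, y3 >= 0

Solving the primal: x* = (7, 5).
  primal value c^T x* = 24.
Solving the dual: y* = (0, 0.6667, 0.6667).
  dual value b^T y* = 24.
Strong duality: c^T x* = b^T y*. Confirmed.

24


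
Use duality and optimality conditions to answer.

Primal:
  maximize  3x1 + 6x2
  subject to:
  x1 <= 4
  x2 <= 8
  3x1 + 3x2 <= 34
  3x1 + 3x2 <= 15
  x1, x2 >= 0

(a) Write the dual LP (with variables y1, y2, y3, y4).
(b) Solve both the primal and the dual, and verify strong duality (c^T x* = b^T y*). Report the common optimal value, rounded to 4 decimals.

The standard primal-dual pair for 'max c^T x s.t. A x <= b, x >= 0' is:
  Dual:  min b^T y  s.t.  A^T y >= c,  y >= 0.

So the dual LP is:
  minimize  4y1 + 8y2 + 34y3 + 15y4
  subject to:
    y1 + 3y3 + 3y4 >= 3
    y2 + 3y3 + 3y4 >= 6
    y1, y2, y3, y4 >= 0

Solving the primal: x* = (0, 5).
  primal value c^T x* = 30.
Solving the dual: y* = (0, 0, 0, 2).
  dual value b^T y* = 30.
Strong duality: c^T x* = b^T y*. Confirmed.

30


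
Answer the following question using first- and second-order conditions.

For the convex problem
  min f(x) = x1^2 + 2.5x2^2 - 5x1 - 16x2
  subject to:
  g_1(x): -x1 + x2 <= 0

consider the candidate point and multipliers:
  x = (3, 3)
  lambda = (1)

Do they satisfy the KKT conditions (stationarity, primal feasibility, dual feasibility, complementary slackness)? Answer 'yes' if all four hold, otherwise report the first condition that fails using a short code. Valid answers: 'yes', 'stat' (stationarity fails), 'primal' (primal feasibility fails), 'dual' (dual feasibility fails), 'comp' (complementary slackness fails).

Gradient of f: grad f(x) = Q x + c = (1, -1)
Constraint values g_i(x) = a_i^T x - b_i:
  g_1((3, 3)) = 0
Stationarity residual: grad f(x) + sum_i lambda_i a_i = (0, 0)
  -> stationarity OK
Primal feasibility (all g_i <= 0): OK
Dual feasibility (all lambda_i >= 0): OK
Complementary slackness (lambda_i * g_i(x) = 0 for all i): OK

Verdict: yes, KKT holds.

yes


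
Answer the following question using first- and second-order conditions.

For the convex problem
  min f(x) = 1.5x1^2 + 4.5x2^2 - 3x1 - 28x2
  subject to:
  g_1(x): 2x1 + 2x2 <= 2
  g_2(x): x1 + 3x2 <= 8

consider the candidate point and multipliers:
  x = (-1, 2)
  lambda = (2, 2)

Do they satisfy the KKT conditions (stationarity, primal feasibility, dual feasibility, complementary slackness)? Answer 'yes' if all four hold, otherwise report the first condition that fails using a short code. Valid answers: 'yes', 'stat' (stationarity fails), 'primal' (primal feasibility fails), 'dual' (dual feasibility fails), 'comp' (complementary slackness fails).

Gradient of f: grad f(x) = Q x + c = (-6, -10)
Constraint values g_i(x) = a_i^T x - b_i:
  g_1((-1, 2)) = 0
  g_2((-1, 2)) = -3
Stationarity residual: grad f(x) + sum_i lambda_i a_i = (0, 0)
  -> stationarity OK
Primal feasibility (all g_i <= 0): OK
Dual feasibility (all lambda_i >= 0): OK
Complementary slackness (lambda_i * g_i(x) = 0 for all i): FAILS

Verdict: the first failing condition is complementary_slackness -> comp.

comp


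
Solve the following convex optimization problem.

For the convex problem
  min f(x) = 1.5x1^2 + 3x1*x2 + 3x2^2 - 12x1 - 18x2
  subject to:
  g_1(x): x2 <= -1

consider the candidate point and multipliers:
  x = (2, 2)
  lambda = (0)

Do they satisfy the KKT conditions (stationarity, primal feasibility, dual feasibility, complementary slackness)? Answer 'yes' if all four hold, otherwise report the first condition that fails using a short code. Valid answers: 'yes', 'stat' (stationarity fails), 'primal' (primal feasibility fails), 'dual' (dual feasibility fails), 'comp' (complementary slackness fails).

Gradient of f: grad f(x) = Q x + c = (0, 0)
Constraint values g_i(x) = a_i^T x - b_i:
  g_1((2, 2)) = 3
Stationarity residual: grad f(x) + sum_i lambda_i a_i = (0, 0)
  -> stationarity OK
Primal feasibility (all g_i <= 0): FAILS
Dual feasibility (all lambda_i >= 0): OK
Complementary slackness (lambda_i * g_i(x) = 0 for all i): OK

Verdict: the first failing condition is primal_feasibility -> primal.

primal


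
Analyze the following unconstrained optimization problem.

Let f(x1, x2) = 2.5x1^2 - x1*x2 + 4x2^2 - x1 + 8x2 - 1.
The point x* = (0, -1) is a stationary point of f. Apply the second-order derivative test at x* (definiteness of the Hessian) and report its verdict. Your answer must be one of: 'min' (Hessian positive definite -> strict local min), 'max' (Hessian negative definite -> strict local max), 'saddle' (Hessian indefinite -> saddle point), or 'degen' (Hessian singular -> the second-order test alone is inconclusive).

Compute the Hessian H = grad^2 f:
  H = [[5, -1], [-1, 8]]
Verify stationarity: grad f(x*) = H x* + g = (0, 0).
Eigenvalues of H: 4.6972, 8.3028.
Both eigenvalues > 0, so H is positive definite -> x* is a strict local min.

min


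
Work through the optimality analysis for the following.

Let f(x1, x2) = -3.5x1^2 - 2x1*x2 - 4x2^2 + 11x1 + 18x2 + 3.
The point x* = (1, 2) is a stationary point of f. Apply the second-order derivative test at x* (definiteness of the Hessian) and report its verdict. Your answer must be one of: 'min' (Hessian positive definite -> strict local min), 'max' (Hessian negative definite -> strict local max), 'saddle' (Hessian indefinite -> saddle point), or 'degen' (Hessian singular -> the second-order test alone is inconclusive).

Compute the Hessian H = grad^2 f:
  H = [[-7, -2], [-2, -8]]
Verify stationarity: grad f(x*) = H x* + g = (0, 0).
Eigenvalues of H: -9.5616, -5.4384.
Both eigenvalues < 0, so H is negative definite -> x* is a strict local max.

max


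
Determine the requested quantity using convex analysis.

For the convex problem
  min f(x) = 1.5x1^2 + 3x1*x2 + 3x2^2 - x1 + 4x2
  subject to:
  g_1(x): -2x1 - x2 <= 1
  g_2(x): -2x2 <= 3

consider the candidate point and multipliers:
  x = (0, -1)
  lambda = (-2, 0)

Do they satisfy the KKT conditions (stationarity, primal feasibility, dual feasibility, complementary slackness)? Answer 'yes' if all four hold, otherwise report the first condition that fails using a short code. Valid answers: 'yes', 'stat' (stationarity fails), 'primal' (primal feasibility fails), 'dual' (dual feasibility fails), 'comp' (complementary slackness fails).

Gradient of f: grad f(x) = Q x + c = (-4, -2)
Constraint values g_i(x) = a_i^T x - b_i:
  g_1((0, -1)) = 0
  g_2((0, -1)) = -1
Stationarity residual: grad f(x) + sum_i lambda_i a_i = (0, 0)
  -> stationarity OK
Primal feasibility (all g_i <= 0): OK
Dual feasibility (all lambda_i >= 0): FAILS
Complementary slackness (lambda_i * g_i(x) = 0 for all i): OK

Verdict: the first failing condition is dual_feasibility -> dual.

dual


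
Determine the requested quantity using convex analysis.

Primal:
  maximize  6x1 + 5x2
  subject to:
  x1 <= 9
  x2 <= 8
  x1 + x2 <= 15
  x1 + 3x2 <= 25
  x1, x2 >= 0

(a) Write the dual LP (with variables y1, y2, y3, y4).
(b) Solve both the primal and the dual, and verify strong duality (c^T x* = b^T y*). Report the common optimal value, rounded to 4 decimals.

The standard primal-dual pair for 'max c^T x s.t. A x <= b, x >= 0' is:
  Dual:  min b^T y  s.t.  A^T y >= c,  y >= 0.

So the dual LP is:
  minimize  9y1 + 8y2 + 15y3 + 25y4
  subject to:
    y1 + y3 + y4 >= 6
    y2 + y3 + 3y4 >= 5
    y1, y2, y3, y4 >= 0

Solving the primal: x* = (9, 5.3333).
  primal value c^T x* = 80.6667.
Solving the dual: y* = (4.3333, 0, 0, 1.6667).
  dual value b^T y* = 80.6667.
Strong duality: c^T x* = b^T y*. Confirmed.

80.6667


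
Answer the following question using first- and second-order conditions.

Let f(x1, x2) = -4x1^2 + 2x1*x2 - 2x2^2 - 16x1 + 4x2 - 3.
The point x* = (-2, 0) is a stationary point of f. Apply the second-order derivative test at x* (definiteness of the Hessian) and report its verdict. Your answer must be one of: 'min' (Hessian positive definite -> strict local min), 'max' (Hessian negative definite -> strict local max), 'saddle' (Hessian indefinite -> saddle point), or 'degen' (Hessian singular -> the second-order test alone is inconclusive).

Compute the Hessian H = grad^2 f:
  H = [[-8, 2], [2, -4]]
Verify stationarity: grad f(x*) = H x* + g = (0, 0).
Eigenvalues of H: -8.8284, -3.1716.
Both eigenvalues < 0, so H is negative definite -> x* is a strict local max.

max


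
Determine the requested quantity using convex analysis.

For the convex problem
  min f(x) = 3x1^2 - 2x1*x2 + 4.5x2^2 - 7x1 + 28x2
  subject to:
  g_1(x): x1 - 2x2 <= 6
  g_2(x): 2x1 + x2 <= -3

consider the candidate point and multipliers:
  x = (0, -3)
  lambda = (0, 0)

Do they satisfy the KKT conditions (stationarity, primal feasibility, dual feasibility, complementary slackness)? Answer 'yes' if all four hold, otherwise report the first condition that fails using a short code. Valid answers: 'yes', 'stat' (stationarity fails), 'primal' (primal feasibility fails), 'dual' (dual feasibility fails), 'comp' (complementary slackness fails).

Gradient of f: grad f(x) = Q x + c = (-1, 1)
Constraint values g_i(x) = a_i^T x - b_i:
  g_1((0, -3)) = 0
  g_2((0, -3)) = 0
Stationarity residual: grad f(x) + sum_i lambda_i a_i = (-1, 1)
  -> stationarity FAILS
Primal feasibility (all g_i <= 0): OK
Dual feasibility (all lambda_i >= 0): OK
Complementary slackness (lambda_i * g_i(x) = 0 for all i): OK

Verdict: the first failing condition is stationarity -> stat.

stat


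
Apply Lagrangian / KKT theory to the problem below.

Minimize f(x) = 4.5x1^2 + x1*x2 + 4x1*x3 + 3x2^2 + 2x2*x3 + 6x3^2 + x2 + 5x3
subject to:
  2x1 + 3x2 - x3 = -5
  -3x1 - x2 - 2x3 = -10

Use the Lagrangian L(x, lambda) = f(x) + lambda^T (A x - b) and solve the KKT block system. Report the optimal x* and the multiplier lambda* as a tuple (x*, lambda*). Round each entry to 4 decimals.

Form the Lagrangian:
  L(x, lambda) = (1/2) x^T Q x + c^T x + lambda^T (A x - b)
Stationarity (grad_x L = 0): Q x + c + A^T lambda = 0.
Primal feasibility: A x = b.

This gives the KKT block system:
  [ Q   A^T ] [ x     ]   [-c ]
  [ A    0  ] [ lambda ] = [ b ]

Solving the linear system:
  x*      = (2.6667, -2.6667, 2.3333)
  lambda* = (7.6667, 15.3333)
  f(x*)   = 100.3333

x* = (2.6667, -2.6667, 2.3333), lambda* = (7.6667, 15.3333)


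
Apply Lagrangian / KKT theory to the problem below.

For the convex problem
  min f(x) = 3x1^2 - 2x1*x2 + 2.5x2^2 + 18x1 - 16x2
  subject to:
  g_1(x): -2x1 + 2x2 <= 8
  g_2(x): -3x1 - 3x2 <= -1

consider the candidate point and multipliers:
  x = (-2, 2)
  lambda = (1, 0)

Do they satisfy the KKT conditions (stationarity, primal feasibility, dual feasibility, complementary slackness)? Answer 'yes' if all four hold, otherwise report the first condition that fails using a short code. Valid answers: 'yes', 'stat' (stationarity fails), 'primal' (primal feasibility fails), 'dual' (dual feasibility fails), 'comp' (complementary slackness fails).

Gradient of f: grad f(x) = Q x + c = (2, -2)
Constraint values g_i(x) = a_i^T x - b_i:
  g_1((-2, 2)) = 0
  g_2((-2, 2)) = 1
Stationarity residual: grad f(x) + sum_i lambda_i a_i = (0, 0)
  -> stationarity OK
Primal feasibility (all g_i <= 0): FAILS
Dual feasibility (all lambda_i >= 0): OK
Complementary slackness (lambda_i * g_i(x) = 0 for all i): OK

Verdict: the first failing condition is primal_feasibility -> primal.

primal


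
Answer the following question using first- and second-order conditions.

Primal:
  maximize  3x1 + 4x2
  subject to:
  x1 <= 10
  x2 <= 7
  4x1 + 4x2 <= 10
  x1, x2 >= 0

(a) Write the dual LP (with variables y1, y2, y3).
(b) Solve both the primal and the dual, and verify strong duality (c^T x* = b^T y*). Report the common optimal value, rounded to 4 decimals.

The standard primal-dual pair for 'max c^T x s.t. A x <= b, x >= 0' is:
  Dual:  min b^T y  s.t.  A^T y >= c,  y >= 0.

So the dual LP is:
  minimize  10y1 + 7y2 + 10y3
  subject to:
    y1 + 4y3 >= 3
    y2 + 4y3 >= 4
    y1, y2, y3 >= 0

Solving the primal: x* = (0, 2.5).
  primal value c^T x* = 10.
Solving the dual: y* = (0, 0, 1).
  dual value b^T y* = 10.
Strong duality: c^T x* = b^T y*. Confirmed.

10


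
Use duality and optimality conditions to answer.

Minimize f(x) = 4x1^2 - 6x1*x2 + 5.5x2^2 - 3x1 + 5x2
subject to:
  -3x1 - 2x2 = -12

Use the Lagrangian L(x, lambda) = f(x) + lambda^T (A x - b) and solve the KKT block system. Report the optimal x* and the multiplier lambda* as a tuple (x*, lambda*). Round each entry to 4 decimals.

Form the Lagrangian:
  L(x, lambda) = (1/2) x^T Q x + c^T x + lambda^T (A x - b)
Stationarity (grad_x L = 0): Q x + c + A^T lambda = 0.
Primal feasibility: A x = b.

This gives the KKT block system:
  [ Q   A^T ] [ x     ]   [-c ]
  [ A    0  ] [ lambda ] = [ b ]

Solving the linear system:
  x*      = (2.867, 1.6995)
  lambda* = (3.2463)
  f(x*)   = 19.4261

x* = (2.867, 1.6995), lambda* = (3.2463)


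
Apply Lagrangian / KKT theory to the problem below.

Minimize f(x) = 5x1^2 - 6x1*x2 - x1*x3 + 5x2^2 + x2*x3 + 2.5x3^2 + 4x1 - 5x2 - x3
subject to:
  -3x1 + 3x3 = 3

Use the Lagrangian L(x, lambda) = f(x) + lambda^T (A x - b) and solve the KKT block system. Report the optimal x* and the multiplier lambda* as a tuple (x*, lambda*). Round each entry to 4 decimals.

Form the Lagrangian:
  L(x, lambda) = (1/2) x^T Q x + c^T x + lambda^T (A x - b)
Stationarity (grad_x L = 0): Q x + c + A^T lambda = 0.
Primal feasibility: A x = b.

This gives the KKT block system:
  [ Q   A^T ] [ x     ]   [-c ]
  [ A    0  ] [ lambda ] = [ b ]

Solving the linear system:
  x*      = (-0.4762, 0.1619, 0.5238)
  lambda* = (-0.7524)
  f(x*)   = -0.4905

x* = (-0.4762, 0.1619, 0.5238), lambda* = (-0.7524)


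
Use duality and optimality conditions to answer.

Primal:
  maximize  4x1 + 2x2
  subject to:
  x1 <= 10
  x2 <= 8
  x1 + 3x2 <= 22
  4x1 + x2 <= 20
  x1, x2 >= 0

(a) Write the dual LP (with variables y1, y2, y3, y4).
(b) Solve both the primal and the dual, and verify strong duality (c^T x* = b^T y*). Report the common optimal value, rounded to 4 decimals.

The standard primal-dual pair for 'max c^T x s.t. A x <= b, x >= 0' is:
  Dual:  min b^T y  s.t.  A^T y >= c,  y >= 0.

So the dual LP is:
  minimize  10y1 + 8y2 + 22y3 + 20y4
  subject to:
    y1 + y3 + 4y4 >= 4
    y2 + 3y3 + y4 >= 2
    y1, y2, y3, y4 >= 0

Solving the primal: x* = (3.4545, 6.1818).
  primal value c^T x* = 26.1818.
Solving the dual: y* = (0, 0, 0.3636, 0.9091).
  dual value b^T y* = 26.1818.
Strong duality: c^T x* = b^T y*. Confirmed.

26.1818


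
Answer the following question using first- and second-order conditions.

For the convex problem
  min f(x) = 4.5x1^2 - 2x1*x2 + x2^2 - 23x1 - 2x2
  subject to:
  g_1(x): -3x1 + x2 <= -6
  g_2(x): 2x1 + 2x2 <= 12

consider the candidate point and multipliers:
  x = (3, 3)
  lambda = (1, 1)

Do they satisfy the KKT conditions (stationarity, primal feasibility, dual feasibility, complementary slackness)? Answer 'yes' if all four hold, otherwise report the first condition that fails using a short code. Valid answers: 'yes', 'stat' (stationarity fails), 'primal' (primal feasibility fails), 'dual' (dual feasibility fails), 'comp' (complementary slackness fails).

Gradient of f: grad f(x) = Q x + c = (-2, -2)
Constraint values g_i(x) = a_i^T x - b_i:
  g_1((3, 3)) = 0
  g_2((3, 3)) = 0
Stationarity residual: grad f(x) + sum_i lambda_i a_i = (-3, 1)
  -> stationarity FAILS
Primal feasibility (all g_i <= 0): OK
Dual feasibility (all lambda_i >= 0): OK
Complementary slackness (lambda_i * g_i(x) = 0 for all i): OK

Verdict: the first failing condition is stationarity -> stat.

stat


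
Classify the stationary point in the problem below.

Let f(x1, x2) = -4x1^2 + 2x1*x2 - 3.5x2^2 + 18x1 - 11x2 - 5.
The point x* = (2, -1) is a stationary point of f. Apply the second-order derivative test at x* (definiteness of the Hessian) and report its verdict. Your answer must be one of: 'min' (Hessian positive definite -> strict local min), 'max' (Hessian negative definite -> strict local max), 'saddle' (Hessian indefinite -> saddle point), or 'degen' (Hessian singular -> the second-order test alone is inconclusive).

Compute the Hessian H = grad^2 f:
  H = [[-8, 2], [2, -7]]
Verify stationarity: grad f(x*) = H x* + g = (0, 0).
Eigenvalues of H: -9.5616, -5.4384.
Both eigenvalues < 0, so H is negative definite -> x* is a strict local max.

max


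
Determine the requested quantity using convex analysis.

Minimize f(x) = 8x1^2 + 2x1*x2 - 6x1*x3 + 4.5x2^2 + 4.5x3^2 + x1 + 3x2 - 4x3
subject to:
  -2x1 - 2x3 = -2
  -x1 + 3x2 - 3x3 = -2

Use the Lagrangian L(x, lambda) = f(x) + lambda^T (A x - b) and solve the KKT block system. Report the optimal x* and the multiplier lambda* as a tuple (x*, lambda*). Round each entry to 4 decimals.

Form the Lagrangian:
  L(x, lambda) = (1/2) x^T Q x + c^T x + lambda^T (A x - b)
Stationarity (grad_x L = 0): Q x + c + A^T lambda = 0.
Primal feasibility: A x = b.

This gives the KKT block system:
  [ Q   A^T ] [ x     ]   [-c ]
  [ A    0  ] [ lambda ] = [ b ]

Solving the linear system:
  x*      = (0.3478, 0.1014, 0.6522)
  lambda* = (2.1957, -1.5362)
  f(x*)   = -0.3188

x* = (0.3478, 0.1014, 0.6522), lambda* = (2.1957, -1.5362)


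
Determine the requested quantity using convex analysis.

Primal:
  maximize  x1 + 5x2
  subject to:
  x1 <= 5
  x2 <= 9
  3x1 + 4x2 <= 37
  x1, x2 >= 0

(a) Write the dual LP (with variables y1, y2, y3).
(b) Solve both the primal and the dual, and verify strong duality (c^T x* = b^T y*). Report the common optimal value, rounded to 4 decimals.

The standard primal-dual pair for 'max c^T x s.t. A x <= b, x >= 0' is:
  Dual:  min b^T y  s.t.  A^T y >= c,  y >= 0.

So the dual LP is:
  minimize  5y1 + 9y2 + 37y3
  subject to:
    y1 + 3y3 >= 1
    y2 + 4y3 >= 5
    y1, y2, y3 >= 0

Solving the primal: x* = (0.3333, 9).
  primal value c^T x* = 45.3333.
Solving the dual: y* = (0, 3.6667, 0.3333).
  dual value b^T y* = 45.3333.
Strong duality: c^T x* = b^T y*. Confirmed.

45.3333


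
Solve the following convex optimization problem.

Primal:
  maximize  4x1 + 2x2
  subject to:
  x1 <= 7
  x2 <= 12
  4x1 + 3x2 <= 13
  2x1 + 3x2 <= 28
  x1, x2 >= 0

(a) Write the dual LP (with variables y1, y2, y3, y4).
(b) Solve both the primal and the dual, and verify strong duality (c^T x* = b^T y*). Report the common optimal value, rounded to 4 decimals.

The standard primal-dual pair for 'max c^T x s.t. A x <= b, x >= 0' is:
  Dual:  min b^T y  s.t.  A^T y >= c,  y >= 0.

So the dual LP is:
  minimize  7y1 + 12y2 + 13y3 + 28y4
  subject to:
    y1 + 4y3 + 2y4 >= 4
    y2 + 3y3 + 3y4 >= 2
    y1, y2, y3, y4 >= 0

Solving the primal: x* = (3.25, 0).
  primal value c^T x* = 13.
Solving the dual: y* = (0, 0, 1, 0).
  dual value b^T y* = 13.
Strong duality: c^T x* = b^T y*. Confirmed.

13


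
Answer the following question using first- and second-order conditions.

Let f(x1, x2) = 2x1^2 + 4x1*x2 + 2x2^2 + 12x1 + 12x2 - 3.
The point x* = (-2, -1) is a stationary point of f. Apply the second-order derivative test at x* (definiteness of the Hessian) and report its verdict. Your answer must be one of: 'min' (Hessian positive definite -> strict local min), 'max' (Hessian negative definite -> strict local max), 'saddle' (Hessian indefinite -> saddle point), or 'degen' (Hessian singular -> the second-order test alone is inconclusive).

Compute the Hessian H = grad^2 f:
  H = [[4, 4], [4, 4]]
Verify stationarity: grad f(x*) = H x* + g = (0, 0).
Eigenvalues of H: 0, 8.
H has a zero eigenvalue (singular; positive semidefinite but not definite), so H is neither positive definite, negative definite, nor indefinite. The second-order test alone is inconclusive -> degen.
(Indeed, f is constant along the null direction of H through x*, so x* is not a strict local extremum.)

degen


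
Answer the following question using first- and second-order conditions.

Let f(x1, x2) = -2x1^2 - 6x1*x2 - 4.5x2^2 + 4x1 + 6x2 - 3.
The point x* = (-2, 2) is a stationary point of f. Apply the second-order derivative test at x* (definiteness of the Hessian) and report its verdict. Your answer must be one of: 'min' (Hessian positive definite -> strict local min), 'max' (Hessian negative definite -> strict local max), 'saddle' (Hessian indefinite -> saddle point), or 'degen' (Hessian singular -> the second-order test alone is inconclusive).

Compute the Hessian H = grad^2 f:
  H = [[-4, -6], [-6, -9]]
Verify stationarity: grad f(x*) = H x* + g = (0, 0).
Eigenvalues of H: -13, 0.
H has a zero eigenvalue (singular; negative semidefinite but not definite), so H is neither positive definite, negative definite, nor indefinite. The second-order test alone is inconclusive -> degen.
(Indeed, f is constant along the null direction of H through x*, so x* is not a strict local extremum.)

degen


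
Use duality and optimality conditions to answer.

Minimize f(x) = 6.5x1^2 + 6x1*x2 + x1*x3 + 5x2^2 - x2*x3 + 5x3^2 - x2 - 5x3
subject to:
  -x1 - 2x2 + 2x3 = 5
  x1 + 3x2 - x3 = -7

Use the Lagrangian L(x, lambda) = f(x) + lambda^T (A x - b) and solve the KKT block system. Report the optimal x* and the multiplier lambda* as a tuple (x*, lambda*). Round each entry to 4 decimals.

Form the Lagrangian:
  L(x, lambda) = (1/2) x^T Q x + c^T x + lambda^T (A x - b)
Stationarity (grad_x L = 0): Q x + c + A^T lambda = 0.
Primal feasibility: A x = b.

This gives the KKT block system:
  [ Q   A^T ] [ x     ]   [-c ]
  [ A    0  ] [ lambda ] = [ b ]

Solving the linear system:
  x*      = (0.6211, -2.4053, 0.4053)
  lambda* = (3.8737, 9.8263)
  f(x*)   = 24.8974

x* = (0.6211, -2.4053, 0.4053), lambda* = (3.8737, 9.8263)
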